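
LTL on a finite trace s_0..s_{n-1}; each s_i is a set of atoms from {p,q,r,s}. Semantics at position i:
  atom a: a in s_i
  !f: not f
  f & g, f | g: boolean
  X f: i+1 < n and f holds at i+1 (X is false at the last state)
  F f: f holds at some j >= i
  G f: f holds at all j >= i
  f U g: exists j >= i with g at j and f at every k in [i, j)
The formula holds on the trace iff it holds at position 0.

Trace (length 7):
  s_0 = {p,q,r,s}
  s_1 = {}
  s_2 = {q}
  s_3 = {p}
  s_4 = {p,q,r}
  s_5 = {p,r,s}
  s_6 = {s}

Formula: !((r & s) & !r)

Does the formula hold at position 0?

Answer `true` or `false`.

Answer: true

Derivation:
s_0={p,q,r,s}: !((r & s) & !r)=True ((r & s) & !r)=False (r & s)=True r=True s=True !r=False
s_1={}: !((r & s) & !r)=True ((r & s) & !r)=False (r & s)=False r=False s=False !r=True
s_2={q}: !((r & s) & !r)=True ((r & s) & !r)=False (r & s)=False r=False s=False !r=True
s_3={p}: !((r & s) & !r)=True ((r & s) & !r)=False (r & s)=False r=False s=False !r=True
s_4={p,q,r}: !((r & s) & !r)=True ((r & s) & !r)=False (r & s)=False r=True s=False !r=False
s_5={p,r,s}: !((r & s) & !r)=True ((r & s) & !r)=False (r & s)=True r=True s=True !r=False
s_6={s}: !((r & s) & !r)=True ((r & s) & !r)=False (r & s)=False r=False s=True !r=True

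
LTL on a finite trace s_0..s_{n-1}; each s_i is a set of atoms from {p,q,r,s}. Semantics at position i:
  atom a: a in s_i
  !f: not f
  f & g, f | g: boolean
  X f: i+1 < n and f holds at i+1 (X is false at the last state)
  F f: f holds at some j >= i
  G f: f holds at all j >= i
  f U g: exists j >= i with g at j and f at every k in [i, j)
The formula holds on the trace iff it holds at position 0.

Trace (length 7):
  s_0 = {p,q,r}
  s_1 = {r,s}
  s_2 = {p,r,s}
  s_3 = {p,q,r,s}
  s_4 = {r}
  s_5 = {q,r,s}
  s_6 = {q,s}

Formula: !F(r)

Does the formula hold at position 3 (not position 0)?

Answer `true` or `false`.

s_0={p,q,r}: !F(r)=False F(r)=True r=True
s_1={r,s}: !F(r)=False F(r)=True r=True
s_2={p,r,s}: !F(r)=False F(r)=True r=True
s_3={p,q,r,s}: !F(r)=False F(r)=True r=True
s_4={r}: !F(r)=False F(r)=True r=True
s_5={q,r,s}: !F(r)=False F(r)=True r=True
s_6={q,s}: !F(r)=True F(r)=False r=False
Evaluating at position 3: result = False

Answer: false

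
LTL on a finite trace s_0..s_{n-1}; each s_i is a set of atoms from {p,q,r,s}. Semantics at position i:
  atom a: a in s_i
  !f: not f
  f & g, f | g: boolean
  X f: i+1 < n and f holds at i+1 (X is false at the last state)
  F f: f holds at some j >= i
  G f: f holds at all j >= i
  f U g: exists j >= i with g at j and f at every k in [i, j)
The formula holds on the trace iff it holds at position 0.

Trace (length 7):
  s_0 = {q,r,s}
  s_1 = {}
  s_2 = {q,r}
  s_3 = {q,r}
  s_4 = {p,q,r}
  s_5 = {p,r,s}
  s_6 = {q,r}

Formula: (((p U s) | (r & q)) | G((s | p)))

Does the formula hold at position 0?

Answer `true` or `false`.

Answer: true

Derivation:
s_0={q,r,s}: (((p U s) | (r & q)) | G((s | p)))=True ((p U s) | (r & q))=True (p U s)=True p=False s=True (r & q)=True r=True q=True G((s | p))=False (s | p)=True
s_1={}: (((p U s) | (r & q)) | G((s | p)))=False ((p U s) | (r & q))=False (p U s)=False p=False s=False (r & q)=False r=False q=False G((s | p))=False (s | p)=False
s_2={q,r}: (((p U s) | (r & q)) | G((s | p)))=True ((p U s) | (r & q))=True (p U s)=False p=False s=False (r & q)=True r=True q=True G((s | p))=False (s | p)=False
s_3={q,r}: (((p U s) | (r & q)) | G((s | p)))=True ((p U s) | (r & q))=True (p U s)=False p=False s=False (r & q)=True r=True q=True G((s | p))=False (s | p)=False
s_4={p,q,r}: (((p U s) | (r & q)) | G((s | p)))=True ((p U s) | (r & q))=True (p U s)=True p=True s=False (r & q)=True r=True q=True G((s | p))=False (s | p)=True
s_5={p,r,s}: (((p U s) | (r & q)) | G((s | p)))=True ((p U s) | (r & q))=True (p U s)=True p=True s=True (r & q)=False r=True q=False G((s | p))=False (s | p)=True
s_6={q,r}: (((p U s) | (r & q)) | G((s | p)))=True ((p U s) | (r & q))=True (p U s)=False p=False s=False (r & q)=True r=True q=True G((s | p))=False (s | p)=False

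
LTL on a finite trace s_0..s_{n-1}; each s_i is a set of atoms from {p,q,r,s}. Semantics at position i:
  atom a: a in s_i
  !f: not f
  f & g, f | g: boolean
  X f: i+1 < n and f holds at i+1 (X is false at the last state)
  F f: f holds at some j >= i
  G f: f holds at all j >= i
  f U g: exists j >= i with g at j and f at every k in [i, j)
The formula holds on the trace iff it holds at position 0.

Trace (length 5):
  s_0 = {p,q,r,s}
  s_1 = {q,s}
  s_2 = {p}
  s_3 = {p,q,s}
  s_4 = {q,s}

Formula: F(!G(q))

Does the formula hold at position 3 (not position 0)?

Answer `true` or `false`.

s_0={p,q,r,s}: F(!G(q))=True !G(q)=True G(q)=False q=True
s_1={q,s}: F(!G(q))=True !G(q)=True G(q)=False q=True
s_2={p}: F(!G(q))=True !G(q)=True G(q)=False q=False
s_3={p,q,s}: F(!G(q))=False !G(q)=False G(q)=True q=True
s_4={q,s}: F(!G(q))=False !G(q)=False G(q)=True q=True
Evaluating at position 3: result = False

Answer: false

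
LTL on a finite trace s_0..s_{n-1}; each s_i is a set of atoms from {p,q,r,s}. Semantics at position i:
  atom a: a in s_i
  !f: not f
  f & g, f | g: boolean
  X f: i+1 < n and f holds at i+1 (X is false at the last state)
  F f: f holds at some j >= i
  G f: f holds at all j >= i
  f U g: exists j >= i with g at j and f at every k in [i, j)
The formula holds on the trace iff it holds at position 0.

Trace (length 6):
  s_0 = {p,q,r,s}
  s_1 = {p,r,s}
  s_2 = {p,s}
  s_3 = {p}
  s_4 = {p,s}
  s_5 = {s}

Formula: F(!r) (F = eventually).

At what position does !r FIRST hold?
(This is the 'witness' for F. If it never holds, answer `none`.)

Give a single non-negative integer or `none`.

Answer: 2

Derivation:
s_0={p,q,r,s}: !r=False r=True
s_1={p,r,s}: !r=False r=True
s_2={p,s}: !r=True r=False
s_3={p}: !r=True r=False
s_4={p,s}: !r=True r=False
s_5={s}: !r=True r=False
F(!r) holds; first witness at position 2.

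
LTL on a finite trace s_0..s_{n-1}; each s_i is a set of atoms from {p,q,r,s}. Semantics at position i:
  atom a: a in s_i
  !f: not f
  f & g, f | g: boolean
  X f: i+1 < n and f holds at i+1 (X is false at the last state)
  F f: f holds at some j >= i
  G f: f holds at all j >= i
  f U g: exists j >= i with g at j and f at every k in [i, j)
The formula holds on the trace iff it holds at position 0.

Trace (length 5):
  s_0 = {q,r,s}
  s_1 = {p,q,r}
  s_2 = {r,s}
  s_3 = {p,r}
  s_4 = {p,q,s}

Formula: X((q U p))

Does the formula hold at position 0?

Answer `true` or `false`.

s_0={q,r,s}: X((q U p))=True (q U p)=True q=True p=False
s_1={p,q,r}: X((q U p))=False (q U p)=True q=True p=True
s_2={r,s}: X((q U p))=True (q U p)=False q=False p=False
s_3={p,r}: X((q U p))=True (q U p)=True q=False p=True
s_4={p,q,s}: X((q U p))=False (q U p)=True q=True p=True

Answer: true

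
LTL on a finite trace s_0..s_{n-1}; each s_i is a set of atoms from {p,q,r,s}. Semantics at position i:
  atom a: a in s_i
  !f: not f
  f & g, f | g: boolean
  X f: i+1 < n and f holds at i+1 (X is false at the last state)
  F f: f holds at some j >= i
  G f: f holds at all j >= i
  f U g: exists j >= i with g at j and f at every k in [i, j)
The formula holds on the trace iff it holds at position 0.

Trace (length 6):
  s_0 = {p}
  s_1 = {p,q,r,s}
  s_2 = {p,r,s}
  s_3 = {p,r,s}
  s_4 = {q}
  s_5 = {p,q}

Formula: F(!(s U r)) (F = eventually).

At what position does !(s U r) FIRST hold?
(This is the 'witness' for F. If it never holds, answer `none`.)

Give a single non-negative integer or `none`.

Answer: 0

Derivation:
s_0={p}: !(s U r)=True (s U r)=False s=False r=False
s_1={p,q,r,s}: !(s U r)=False (s U r)=True s=True r=True
s_2={p,r,s}: !(s U r)=False (s U r)=True s=True r=True
s_3={p,r,s}: !(s U r)=False (s U r)=True s=True r=True
s_4={q}: !(s U r)=True (s U r)=False s=False r=False
s_5={p,q}: !(s U r)=True (s U r)=False s=False r=False
F(!(s U r)) holds; first witness at position 0.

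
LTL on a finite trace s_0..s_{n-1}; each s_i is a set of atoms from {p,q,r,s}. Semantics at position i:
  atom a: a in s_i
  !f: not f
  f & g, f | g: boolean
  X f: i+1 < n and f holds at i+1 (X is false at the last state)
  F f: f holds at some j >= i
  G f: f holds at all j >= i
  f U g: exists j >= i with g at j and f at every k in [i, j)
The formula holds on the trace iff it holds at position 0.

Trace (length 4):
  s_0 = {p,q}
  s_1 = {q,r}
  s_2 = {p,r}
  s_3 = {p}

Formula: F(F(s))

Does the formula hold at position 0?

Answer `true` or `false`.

s_0={p,q}: F(F(s))=False F(s)=False s=False
s_1={q,r}: F(F(s))=False F(s)=False s=False
s_2={p,r}: F(F(s))=False F(s)=False s=False
s_3={p}: F(F(s))=False F(s)=False s=False

Answer: false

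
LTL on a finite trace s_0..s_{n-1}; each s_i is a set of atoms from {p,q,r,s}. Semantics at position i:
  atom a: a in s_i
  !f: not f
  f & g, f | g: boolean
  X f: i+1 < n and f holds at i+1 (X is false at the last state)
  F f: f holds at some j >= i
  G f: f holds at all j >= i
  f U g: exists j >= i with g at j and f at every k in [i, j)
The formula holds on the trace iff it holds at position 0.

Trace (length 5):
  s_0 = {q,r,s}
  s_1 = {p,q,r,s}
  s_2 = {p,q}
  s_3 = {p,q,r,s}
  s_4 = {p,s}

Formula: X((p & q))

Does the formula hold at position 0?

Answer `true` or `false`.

Answer: true

Derivation:
s_0={q,r,s}: X((p & q))=True (p & q)=False p=False q=True
s_1={p,q,r,s}: X((p & q))=True (p & q)=True p=True q=True
s_2={p,q}: X((p & q))=True (p & q)=True p=True q=True
s_3={p,q,r,s}: X((p & q))=False (p & q)=True p=True q=True
s_4={p,s}: X((p & q))=False (p & q)=False p=True q=False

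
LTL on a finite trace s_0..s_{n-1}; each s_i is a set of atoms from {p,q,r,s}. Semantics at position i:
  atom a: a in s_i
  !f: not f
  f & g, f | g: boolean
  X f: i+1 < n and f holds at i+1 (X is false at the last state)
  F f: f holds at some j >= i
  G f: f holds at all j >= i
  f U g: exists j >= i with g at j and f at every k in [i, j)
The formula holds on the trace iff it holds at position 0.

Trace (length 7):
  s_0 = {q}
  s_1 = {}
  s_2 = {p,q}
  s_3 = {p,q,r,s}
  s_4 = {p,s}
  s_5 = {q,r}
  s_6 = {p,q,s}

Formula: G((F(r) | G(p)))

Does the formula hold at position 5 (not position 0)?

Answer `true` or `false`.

s_0={q}: G((F(r) | G(p)))=True (F(r) | G(p))=True F(r)=True r=False G(p)=False p=False
s_1={}: G((F(r) | G(p)))=True (F(r) | G(p))=True F(r)=True r=False G(p)=False p=False
s_2={p,q}: G((F(r) | G(p)))=True (F(r) | G(p))=True F(r)=True r=False G(p)=False p=True
s_3={p,q,r,s}: G((F(r) | G(p)))=True (F(r) | G(p))=True F(r)=True r=True G(p)=False p=True
s_4={p,s}: G((F(r) | G(p)))=True (F(r) | G(p))=True F(r)=True r=False G(p)=False p=True
s_5={q,r}: G((F(r) | G(p)))=True (F(r) | G(p))=True F(r)=True r=True G(p)=False p=False
s_6={p,q,s}: G((F(r) | G(p)))=True (F(r) | G(p))=True F(r)=False r=False G(p)=True p=True
Evaluating at position 5: result = True

Answer: true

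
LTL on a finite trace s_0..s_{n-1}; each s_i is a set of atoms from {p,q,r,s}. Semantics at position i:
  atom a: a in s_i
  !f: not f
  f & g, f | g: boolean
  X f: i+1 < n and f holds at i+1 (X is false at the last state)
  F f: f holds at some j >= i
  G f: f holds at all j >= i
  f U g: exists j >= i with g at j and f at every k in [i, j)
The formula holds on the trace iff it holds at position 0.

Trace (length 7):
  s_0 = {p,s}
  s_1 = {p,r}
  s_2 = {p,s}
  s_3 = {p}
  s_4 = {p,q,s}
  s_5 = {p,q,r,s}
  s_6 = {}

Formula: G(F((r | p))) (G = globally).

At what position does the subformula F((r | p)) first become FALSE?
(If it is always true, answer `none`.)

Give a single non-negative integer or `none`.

Answer: 6

Derivation:
s_0={p,s}: F((r | p))=True (r | p)=True r=False p=True
s_1={p,r}: F((r | p))=True (r | p)=True r=True p=True
s_2={p,s}: F((r | p))=True (r | p)=True r=False p=True
s_3={p}: F((r | p))=True (r | p)=True r=False p=True
s_4={p,q,s}: F((r | p))=True (r | p)=True r=False p=True
s_5={p,q,r,s}: F((r | p))=True (r | p)=True r=True p=True
s_6={}: F((r | p))=False (r | p)=False r=False p=False
G(F((r | p))) holds globally = False
First violation at position 6.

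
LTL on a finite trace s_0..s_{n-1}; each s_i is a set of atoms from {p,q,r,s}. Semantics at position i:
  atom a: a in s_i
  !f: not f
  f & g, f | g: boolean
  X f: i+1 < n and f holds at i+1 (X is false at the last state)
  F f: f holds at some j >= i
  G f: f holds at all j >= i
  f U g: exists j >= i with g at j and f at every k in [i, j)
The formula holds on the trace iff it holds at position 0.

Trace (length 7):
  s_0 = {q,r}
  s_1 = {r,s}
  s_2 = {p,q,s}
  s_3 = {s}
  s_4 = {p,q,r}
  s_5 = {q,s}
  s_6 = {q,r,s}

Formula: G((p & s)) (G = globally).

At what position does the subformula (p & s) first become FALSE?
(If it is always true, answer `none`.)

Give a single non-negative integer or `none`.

Answer: 0

Derivation:
s_0={q,r}: (p & s)=False p=False s=False
s_1={r,s}: (p & s)=False p=False s=True
s_2={p,q,s}: (p & s)=True p=True s=True
s_3={s}: (p & s)=False p=False s=True
s_4={p,q,r}: (p & s)=False p=True s=False
s_5={q,s}: (p & s)=False p=False s=True
s_6={q,r,s}: (p & s)=False p=False s=True
G((p & s)) holds globally = False
First violation at position 0.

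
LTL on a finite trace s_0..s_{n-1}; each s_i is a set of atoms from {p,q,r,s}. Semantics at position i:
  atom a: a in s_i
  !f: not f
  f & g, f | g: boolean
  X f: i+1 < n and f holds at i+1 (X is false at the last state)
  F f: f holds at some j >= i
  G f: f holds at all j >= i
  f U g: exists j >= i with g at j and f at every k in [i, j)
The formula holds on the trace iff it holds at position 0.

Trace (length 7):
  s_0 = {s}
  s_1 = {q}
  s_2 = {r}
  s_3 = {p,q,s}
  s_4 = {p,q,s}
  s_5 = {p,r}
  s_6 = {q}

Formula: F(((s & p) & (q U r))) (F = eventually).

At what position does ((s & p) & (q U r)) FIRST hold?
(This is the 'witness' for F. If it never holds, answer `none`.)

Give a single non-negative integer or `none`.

s_0={s}: ((s & p) & (q U r))=False (s & p)=False s=True p=False (q U r)=False q=False r=False
s_1={q}: ((s & p) & (q U r))=False (s & p)=False s=False p=False (q U r)=True q=True r=False
s_2={r}: ((s & p) & (q U r))=False (s & p)=False s=False p=False (q U r)=True q=False r=True
s_3={p,q,s}: ((s & p) & (q U r))=True (s & p)=True s=True p=True (q U r)=True q=True r=False
s_4={p,q,s}: ((s & p) & (q U r))=True (s & p)=True s=True p=True (q U r)=True q=True r=False
s_5={p,r}: ((s & p) & (q U r))=False (s & p)=False s=False p=True (q U r)=True q=False r=True
s_6={q}: ((s & p) & (q U r))=False (s & p)=False s=False p=False (q U r)=False q=True r=False
F(((s & p) & (q U r))) holds; first witness at position 3.

Answer: 3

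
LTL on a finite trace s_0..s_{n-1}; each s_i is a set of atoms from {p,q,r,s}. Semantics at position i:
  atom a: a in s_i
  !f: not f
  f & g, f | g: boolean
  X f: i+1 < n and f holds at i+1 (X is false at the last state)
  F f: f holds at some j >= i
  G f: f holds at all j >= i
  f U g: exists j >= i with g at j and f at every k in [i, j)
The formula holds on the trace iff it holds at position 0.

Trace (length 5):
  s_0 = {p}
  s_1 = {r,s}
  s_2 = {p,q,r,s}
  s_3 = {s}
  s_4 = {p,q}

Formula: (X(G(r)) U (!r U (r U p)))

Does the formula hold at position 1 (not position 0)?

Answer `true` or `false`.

Answer: true

Derivation:
s_0={p}: (X(G(r)) U (!r U (r U p)))=True X(G(r))=False G(r)=False r=False (!r U (r U p))=True !r=True (r U p)=True p=True
s_1={r,s}: (X(G(r)) U (!r U (r U p)))=True X(G(r))=False G(r)=False r=True (!r U (r U p))=True !r=False (r U p)=True p=False
s_2={p,q,r,s}: (X(G(r)) U (!r U (r U p)))=True X(G(r))=False G(r)=False r=True (!r U (r U p))=True !r=False (r U p)=True p=True
s_3={s}: (X(G(r)) U (!r U (r U p)))=True X(G(r))=False G(r)=False r=False (!r U (r U p))=True !r=True (r U p)=False p=False
s_4={p,q}: (X(G(r)) U (!r U (r U p)))=True X(G(r))=False G(r)=False r=False (!r U (r U p))=True !r=True (r U p)=True p=True
Evaluating at position 1: result = True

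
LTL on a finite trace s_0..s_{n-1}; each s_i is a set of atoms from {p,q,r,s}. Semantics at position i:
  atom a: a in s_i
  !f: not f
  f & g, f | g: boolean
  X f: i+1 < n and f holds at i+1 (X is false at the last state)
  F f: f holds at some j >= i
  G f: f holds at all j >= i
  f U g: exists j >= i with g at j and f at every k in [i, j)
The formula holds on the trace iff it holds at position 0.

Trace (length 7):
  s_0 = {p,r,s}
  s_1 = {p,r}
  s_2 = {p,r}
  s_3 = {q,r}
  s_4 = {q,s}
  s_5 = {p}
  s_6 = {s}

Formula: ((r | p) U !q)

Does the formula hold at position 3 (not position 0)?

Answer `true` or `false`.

s_0={p,r,s}: ((r | p) U !q)=True (r | p)=True r=True p=True !q=True q=False
s_1={p,r}: ((r | p) U !q)=True (r | p)=True r=True p=True !q=True q=False
s_2={p,r}: ((r | p) U !q)=True (r | p)=True r=True p=True !q=True q=False
s_3={q,r}: ((r | p) U !q)=False (r | p)=True r=True p=False !q=False q=True
s_4={q,s}: ((r | p) U !q)=False (r | p)=False r=False p=False !q=False q=True
s_5={p}: ((r | p) U !q)=True (r | p)=True r=False p=True !q=True q=False
s_6={s}: ((r | p) U !q)=True (r | p)=False r=False p=False !q=True q=False
Evaluating at position 3: result = False

Answer: false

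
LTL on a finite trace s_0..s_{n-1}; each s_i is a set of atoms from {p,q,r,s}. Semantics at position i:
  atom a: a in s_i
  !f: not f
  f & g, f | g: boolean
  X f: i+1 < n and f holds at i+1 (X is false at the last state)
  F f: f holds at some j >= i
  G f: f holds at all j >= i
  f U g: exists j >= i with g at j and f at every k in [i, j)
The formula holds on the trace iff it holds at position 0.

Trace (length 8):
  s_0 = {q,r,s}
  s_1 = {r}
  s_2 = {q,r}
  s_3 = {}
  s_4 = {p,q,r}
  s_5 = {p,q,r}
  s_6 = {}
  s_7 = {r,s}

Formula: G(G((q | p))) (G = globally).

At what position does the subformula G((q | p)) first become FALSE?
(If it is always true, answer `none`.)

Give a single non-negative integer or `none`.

Answer: 0

Derivation:
s_0={q,r,s}: G((q | p))=False (q | p)=True q=True p=False
s_1={r}: G((q | p))=False (q | p)=False q=False p=False
s_2={q,r}: G((q | p))=False (q | p)=True q=True p=False
s_3={}: G((q | p))=False (q | p)=False q=False p=False
s_4={p,q,r}: G((q | p))=False (q | p)=True q=True p=True
s_5={p,q,r}: G((q | p))=False (q | p)=True q=True p=True
s_6={}: G((q | p))=False (q | p)=False q=False p=False
s_7={r,s}: G((q | p))=False (q | p)=False q=False p=False
G(G((q | p))) holds globally = False
First violation at position 0.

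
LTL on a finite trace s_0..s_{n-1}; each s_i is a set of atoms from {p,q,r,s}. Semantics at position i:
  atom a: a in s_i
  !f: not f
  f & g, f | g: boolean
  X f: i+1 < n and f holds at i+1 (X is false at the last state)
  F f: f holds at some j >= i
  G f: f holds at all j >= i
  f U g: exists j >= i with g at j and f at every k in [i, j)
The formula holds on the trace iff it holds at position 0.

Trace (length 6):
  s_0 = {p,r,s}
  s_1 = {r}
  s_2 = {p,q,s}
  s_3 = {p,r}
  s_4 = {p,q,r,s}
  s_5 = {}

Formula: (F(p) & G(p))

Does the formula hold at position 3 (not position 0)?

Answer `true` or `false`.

Answer: false

Derivation:
s_0={p,r,s}: (F(p) & G(p))=False F(p)=True p=True G(p)=False
s_1={r}: (F(p) & G(p))=False F(p)=True p=False G(p)=False
s_2={p,q,s}: (F(p) & G(p))=False F(p)=True p=True G(p)=False
s_3={p,r}: (F(p) & G(p))=False F(p)=True p=True G(p)=False
s_4={p,q,r,s}: (F(p) & G(p))=False F(p)=True p=True G(p)=False
s_5={}: (F(p) & G(p))=False F(p)=False p=False G(p)=False
Evaluating at position 3: result = False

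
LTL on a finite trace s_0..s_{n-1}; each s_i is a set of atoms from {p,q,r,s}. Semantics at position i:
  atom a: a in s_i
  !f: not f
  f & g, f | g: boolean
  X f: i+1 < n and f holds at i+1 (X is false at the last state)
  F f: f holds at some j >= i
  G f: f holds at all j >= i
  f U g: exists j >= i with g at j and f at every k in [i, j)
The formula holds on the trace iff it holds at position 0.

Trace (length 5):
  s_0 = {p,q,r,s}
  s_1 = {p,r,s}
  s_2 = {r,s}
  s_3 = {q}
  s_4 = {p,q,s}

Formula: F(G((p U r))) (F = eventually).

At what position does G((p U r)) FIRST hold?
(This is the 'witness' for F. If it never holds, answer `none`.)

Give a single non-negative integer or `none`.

s_0={p,q,r,s}: G((p U r))=False (p U r)=True p=True r=True
s_1={p,r,s}: G((p U r))=False (p U r)=True p=True r=True
s_2={r,s}: G((p U r))=False (p U r)=True p=False r=True
s_3={q}: G((p U r))=False (p U r)=False p=False r=False
s_4={p,q,s}: G((p U r))=False (p U r)=False p=True r=False
F(G((p U r))) does not hold (no witness exists).

Answer: none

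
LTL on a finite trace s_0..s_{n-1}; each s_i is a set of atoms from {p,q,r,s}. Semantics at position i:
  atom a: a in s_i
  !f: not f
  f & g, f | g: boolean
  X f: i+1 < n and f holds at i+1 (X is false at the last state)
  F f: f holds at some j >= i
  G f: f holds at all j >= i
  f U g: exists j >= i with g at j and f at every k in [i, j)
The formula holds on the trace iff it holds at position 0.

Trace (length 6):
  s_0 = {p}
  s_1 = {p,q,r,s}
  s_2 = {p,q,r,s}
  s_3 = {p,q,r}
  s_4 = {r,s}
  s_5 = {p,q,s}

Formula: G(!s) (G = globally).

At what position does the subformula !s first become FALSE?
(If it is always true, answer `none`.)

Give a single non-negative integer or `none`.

s_0={p}: !s=True s=False
s_1={p,q,r,s}: !s=False s=True
s_2={p,q,r,s}: !s=False s=True
s_3={p,q,r}: !s=True s=False
s_4={r,s}: !s=False s=True
s_5={p,q,s}: !s=False s=True
G(!s) holds globally = False
First violation at position 1.

Answer: 1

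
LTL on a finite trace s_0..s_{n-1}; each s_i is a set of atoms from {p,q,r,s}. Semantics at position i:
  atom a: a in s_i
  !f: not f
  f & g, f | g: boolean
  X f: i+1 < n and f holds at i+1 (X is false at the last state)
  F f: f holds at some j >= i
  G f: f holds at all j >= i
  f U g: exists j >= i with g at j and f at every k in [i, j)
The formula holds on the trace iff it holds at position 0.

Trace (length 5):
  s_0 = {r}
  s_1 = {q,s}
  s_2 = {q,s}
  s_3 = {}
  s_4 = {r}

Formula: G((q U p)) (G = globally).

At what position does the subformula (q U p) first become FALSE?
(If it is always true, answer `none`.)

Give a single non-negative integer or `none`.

Answer: 0

Derivation:
s_0={r}: (q U p)=False q=False p=False
s_1={q,s}: (q U p)=False q=True p=False
s_2={q,s}: (q U p)=False q=True p=False
s_3={}: (q U p)=False q=False p=False
s_4={r}: (q U p)=False q=False p=False
G((q U p)) holds globally = False
First violation at position 0.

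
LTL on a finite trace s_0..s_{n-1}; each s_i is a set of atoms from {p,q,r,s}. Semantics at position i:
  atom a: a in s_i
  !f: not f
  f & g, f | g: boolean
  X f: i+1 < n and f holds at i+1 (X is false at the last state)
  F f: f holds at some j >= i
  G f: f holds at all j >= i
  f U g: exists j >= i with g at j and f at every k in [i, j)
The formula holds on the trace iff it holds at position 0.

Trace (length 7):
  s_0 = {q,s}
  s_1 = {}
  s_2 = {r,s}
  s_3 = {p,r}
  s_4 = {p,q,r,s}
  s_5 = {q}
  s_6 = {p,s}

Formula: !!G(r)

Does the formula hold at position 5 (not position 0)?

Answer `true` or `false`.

Answer: false

Derivation:
s_0={q,s}: !!G(r)=False !G(r)=True G(r)=False r=False
s_1={}: !!G(r)=False !G(r)=True G(r)=False r=False
s_2={r,s}: !!G(r)=False !G(r)=True G(r)=False r=True
s_3={p,r}: !!G(r)=False !G(r)=True G(r)=False r=True
s_4={p,q,r,s}: !!G(r)=False !G(r)=True G(r)=False r=True
s_5={q}: !!G(r)=False !G(r)=True G(r)=False r=False
s_6={p,s}: !!G(r)=False !G(r)=True G(r)=False r=False
Evaluating at position 5: result = False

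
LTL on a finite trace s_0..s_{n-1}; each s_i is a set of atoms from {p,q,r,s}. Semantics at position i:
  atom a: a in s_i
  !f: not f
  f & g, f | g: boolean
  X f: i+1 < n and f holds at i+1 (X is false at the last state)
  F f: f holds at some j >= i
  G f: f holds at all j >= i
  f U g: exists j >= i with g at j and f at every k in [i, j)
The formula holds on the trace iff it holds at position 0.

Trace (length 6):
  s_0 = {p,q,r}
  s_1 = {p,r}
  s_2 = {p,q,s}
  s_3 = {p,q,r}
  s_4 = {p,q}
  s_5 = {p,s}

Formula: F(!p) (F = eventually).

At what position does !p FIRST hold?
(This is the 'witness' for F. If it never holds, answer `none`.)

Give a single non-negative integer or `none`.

s_0={p,q,r}: !p=False p=True
s_1={p,r}: !p=False p=True
s_2={p,q,s}: !p=False p=True
s_3={p,q,r}: !p=False p=True
s_4={p,q}: !p=False p=True
s_5={p,s}: !p=False p=True
F(!p) does not hold (no witness exists).

Answer: none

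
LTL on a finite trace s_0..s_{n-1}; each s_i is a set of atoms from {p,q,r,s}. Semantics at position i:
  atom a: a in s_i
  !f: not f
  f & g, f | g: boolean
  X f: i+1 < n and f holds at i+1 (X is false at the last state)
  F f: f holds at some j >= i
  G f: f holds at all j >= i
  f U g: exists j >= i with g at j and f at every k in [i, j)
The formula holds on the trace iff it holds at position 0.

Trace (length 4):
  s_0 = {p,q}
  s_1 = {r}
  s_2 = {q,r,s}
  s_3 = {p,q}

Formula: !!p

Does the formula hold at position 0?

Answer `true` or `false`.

s_0={p,q}: !!p=True !p=False p=True
s_1={r}: !!p=False !p=True p=False
s_2={q,r,s}: !!p=False !p=True p=False
s_3={p,q}: !!p=True !p=False p=True

Answer: true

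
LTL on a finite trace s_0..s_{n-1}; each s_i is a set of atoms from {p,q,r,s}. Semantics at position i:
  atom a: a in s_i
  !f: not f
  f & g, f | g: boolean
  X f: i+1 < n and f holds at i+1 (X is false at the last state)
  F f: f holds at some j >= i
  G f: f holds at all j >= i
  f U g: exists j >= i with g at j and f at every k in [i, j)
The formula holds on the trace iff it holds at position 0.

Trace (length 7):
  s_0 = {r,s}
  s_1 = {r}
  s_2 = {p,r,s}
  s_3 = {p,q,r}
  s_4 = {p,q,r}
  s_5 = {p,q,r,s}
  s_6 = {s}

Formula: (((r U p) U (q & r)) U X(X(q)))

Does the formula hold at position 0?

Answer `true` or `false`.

s_0={r,s}: (((r U p) U (q & r)) U X(X(q)))=True ((r U p) U (q & r))=True (r U p)=True r=True p=False (q & r)=False q=False X(X(q))=False X(q)=False
s_1={r}: (((r U p) U (q & r)) U X(X(q)))=True ((r U p) U (q & r))=True (r U p)=True r=True p=False (q & r)=False q=False X(X(q))=True X(q)=False
s_2={p,r,s}: (((r U p) U (q & r)) U X(X(q)))=True ((r U p) U (q & r))=True (r U p)=True r=True p=True (q & r)=False q=False X(X(q))=True X(q)=True
s_3={p,q,r}: (((r U p) U (q & r)) U X(X(q)))=True ((r U p) U (q & r))=True (r U p)=True r=True p=True (q & r)=True q=True X(X(q))=True X(q)=True
s_4={p,q,r}: (((r U p) U (q & r)) U X(X(q)))=False ((r U p) U (q & r))=True (r U p)=True r=True p=True (q & r)=True q=True X(X(q))=False X(q)=True
s_5={p,q,r,s}: (((r U p) U (q & r)) U X(X(q)))=False ((r U p) U (q & r))=True (r U p)=True r=True p=True (q & r)=True q=True X(X(q))=False X(q)=False
s_6={s}: (((r U p) U (q & r)) U X(X(q)))=False ((r U p) U (q & r))=False (r U p)=False r=False p=False (q & r)=False q=False X(X(q))=False X(q)=False

Answer: true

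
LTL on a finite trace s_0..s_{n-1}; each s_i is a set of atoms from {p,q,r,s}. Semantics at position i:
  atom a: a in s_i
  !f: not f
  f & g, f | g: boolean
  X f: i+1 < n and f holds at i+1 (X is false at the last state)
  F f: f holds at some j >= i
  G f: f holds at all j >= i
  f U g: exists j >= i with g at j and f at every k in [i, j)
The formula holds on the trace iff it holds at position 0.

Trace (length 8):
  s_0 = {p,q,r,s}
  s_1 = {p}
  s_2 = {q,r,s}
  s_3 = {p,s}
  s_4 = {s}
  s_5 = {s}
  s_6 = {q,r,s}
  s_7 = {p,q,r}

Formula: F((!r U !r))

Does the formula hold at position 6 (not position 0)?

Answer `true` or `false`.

s_0={p,q,r,s}: F((!r U !r))=True (!r U !r)=False !r=False r=True
s_1={p}: F((!r U !r))=True (!r U !r)=True !r=True r=False
s_2={q,r,s}: F((!r U !r))=True (!r U !r)=False !r=False r=True
s_3={p,s}: F((!r U !r))=True (!r U !r)=True !r=True r=False
s_4={s}: F((!r U !r))=True (!r U !r)=True !r=True r=False
s_5={s}: F((!r U !r))=True (!r U !r)=True !r=True r=False
s_6={q,r,s}: F((!r U !r))=False (!r U !r)=False !r=False r=True
s_7={p,q,r}: F((!r U !r))=False (!r U !r)=False !r=False r=True
Evaluating at position 6: result = False

Answer: false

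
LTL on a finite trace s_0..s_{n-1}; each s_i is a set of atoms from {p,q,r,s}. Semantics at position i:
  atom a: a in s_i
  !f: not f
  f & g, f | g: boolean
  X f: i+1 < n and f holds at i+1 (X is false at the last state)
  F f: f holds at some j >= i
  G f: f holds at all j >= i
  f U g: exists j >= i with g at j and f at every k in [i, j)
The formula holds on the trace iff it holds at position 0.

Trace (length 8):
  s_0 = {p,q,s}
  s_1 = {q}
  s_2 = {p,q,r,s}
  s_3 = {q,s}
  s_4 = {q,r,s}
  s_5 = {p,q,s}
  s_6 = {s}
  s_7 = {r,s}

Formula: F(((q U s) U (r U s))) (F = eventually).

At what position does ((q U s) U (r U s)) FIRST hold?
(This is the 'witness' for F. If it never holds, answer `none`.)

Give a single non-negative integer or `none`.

Answer: 0

Derivation:
s_0={p,q,s}: ((q U s) U (r U s))=True (q U s)=True q=True s=True (r U s)=True r=False
s_1={q}: ((q U s) U (r U s))=True (q U s)=True q=True s=False (r U s)=False r=False
s_2={p,q,r,s}: ((q U s) U (r U s))=True (q U s)=True q=True s=True (r U s)=True r=True
s_3={q,s}: ((q U s) U (r U s))=True (q U s)=True q=True s=True (r U s)=True r=False
s_4={q,r,s}: ((q U s) U (r U s))=True (q U s)=True q=True s=True (r U s)=True r=True
s_5={p,q,s}: ((q U s) U (r U s))=True (q U s)=True q=True s=True (r U s)=True r=False
s_6={s}: ((q U s) U (r U s))=True (q U s)=True q=False s=True (r U s)=True r=False
s_7={r,s}: ((q U s) U (r U s))=True (q U s)=True q=False s=True (r U s)=True r=True
F(((q U s) U (r U s))) holds; first witness at position 0.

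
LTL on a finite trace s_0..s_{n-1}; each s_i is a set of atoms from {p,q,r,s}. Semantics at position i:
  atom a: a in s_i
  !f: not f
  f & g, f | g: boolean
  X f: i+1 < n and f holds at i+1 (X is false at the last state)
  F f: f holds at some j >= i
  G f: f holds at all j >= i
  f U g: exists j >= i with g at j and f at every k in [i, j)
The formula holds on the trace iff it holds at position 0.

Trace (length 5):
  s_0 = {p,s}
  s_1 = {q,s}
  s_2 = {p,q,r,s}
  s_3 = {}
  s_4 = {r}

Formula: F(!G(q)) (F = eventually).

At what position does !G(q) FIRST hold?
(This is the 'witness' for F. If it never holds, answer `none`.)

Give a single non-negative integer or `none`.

s_0={p,s}: !G(q)=True G(q)=False q=False
s_1={q,s}: !G(q)=True G(q)=False q=True
s_2={p,q,r,s}: !G(q)=True G(q)=False q=True
s_3={}: !G(q)=True G(q)=False q=False
s_4={r}: !G(q)=True G(q)=False q=False
F(!G(q)) holds; first witness at position 0.

Answer: 0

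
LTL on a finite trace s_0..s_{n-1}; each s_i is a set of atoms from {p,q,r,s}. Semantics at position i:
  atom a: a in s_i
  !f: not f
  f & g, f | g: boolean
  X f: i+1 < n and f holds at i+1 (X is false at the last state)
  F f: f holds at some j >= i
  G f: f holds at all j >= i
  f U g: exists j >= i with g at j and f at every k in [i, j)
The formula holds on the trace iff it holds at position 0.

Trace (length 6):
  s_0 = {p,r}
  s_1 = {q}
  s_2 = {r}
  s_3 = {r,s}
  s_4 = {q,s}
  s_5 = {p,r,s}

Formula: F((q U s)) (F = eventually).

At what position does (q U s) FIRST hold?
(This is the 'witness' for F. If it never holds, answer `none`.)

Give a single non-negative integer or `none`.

Answer: 3

Derivation:
s_0={p,r}: (q U s)=False q=False s=False
s_1={q}: (q U s)=False q=True s=False
s_2={r}: (q U s)=False q=False s=False
s_3={r,s}: (q U s)=True q=False s=True
s_4={q,s}: (q U s)=True q=True s=True
s_5={p,r,s}: (q U s)=True q=False s=True
F((q U s)) holds; first witness at position 3.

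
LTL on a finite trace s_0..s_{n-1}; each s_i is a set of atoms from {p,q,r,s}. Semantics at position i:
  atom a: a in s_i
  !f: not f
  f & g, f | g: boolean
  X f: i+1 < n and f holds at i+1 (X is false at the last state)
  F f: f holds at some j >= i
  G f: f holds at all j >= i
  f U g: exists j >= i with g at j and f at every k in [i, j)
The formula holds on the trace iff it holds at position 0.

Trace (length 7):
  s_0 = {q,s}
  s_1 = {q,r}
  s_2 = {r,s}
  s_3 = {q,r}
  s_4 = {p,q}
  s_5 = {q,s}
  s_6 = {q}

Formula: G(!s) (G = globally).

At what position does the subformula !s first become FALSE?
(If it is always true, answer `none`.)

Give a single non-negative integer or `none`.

Answer: 0

Derivation:
s_0={q,s}: !s=False s=True
s_1={q,r}: !s=True s=False
s_2={r,s}: !s=False s=True
s_3={q,r}: !s=True s=False
s_4={p,q}: !s=True s=False
s_5={q,s}: !s=False s=True
s_6={q}: !s=True s=False
G(!s) holds globally = False
First violation at position 0.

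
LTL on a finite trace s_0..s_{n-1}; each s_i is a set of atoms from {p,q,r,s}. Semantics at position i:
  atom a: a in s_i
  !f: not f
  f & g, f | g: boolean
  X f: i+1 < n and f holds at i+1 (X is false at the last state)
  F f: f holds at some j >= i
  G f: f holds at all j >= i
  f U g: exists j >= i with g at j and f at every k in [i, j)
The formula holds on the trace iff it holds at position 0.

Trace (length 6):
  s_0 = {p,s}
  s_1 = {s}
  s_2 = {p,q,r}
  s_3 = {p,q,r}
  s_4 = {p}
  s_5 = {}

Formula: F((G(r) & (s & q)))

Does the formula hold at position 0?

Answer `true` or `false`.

Answer: false

Derivation:
s_0={p,s}: F((G(r) & (s & q)))=False (G(r) & (s & q))=False G(r)=False r=False (s & q)=False s=True q=False
s_1={s}: F((G(r) & (s & q)))=False (G(r) & (s & q))=False G(r)=False r=False (s & q)=False s=True q=False
s_2={p,q,r}: F((G(r) & (s & q)))=False (G(r) & (s & q))=False G(r)=False r=True (s & q)=False s=False q=True
s_3={p,q,r}: F((G(r) & (s & q)))=False (G(r) & (s & q))=False G(r)=False r=True (s & q)=False s=False q=True
s_4={p}: F((G(r) & (s & q)))=False (G(r) & (s & q))=False G(r)=False r=False (s & q)=False s=False q=False
s_5={}: F((G(r) & (s & q)))=False (G(r) & (s & q))=False G(r)=False r=False (s & q)=False s=False q=False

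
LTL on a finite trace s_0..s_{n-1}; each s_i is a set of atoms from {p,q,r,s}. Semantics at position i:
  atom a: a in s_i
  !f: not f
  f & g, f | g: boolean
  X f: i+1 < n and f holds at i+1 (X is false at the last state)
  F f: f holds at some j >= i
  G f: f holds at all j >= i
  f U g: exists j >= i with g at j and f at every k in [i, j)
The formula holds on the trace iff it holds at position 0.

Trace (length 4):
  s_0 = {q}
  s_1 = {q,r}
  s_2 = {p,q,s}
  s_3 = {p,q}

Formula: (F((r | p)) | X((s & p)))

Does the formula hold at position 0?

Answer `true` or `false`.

Answer: true

Derivation:
s_0={q}: (F((r | p)) | X((s & p)))=True F((r | p))=True (r | p)=False r=False p=False X((s & p))=False (s & p)=False s=False
s_1={q,r}: (F((r | p)) | X((s & p)))=True F((r | p))=True (r | p)=True r=True p=False X((s & p))=True (s & p)=False s=False
s_2={p,q,s}: (F((r | p)) | X((s & p)))=True F((r | p))=True (r | p)=True r=False p=True X((s & p))=False (s & p)=True s=True
s_3={p,q}: (F((r | p)) | X((s & p)))=True F((r | p))=True (r | p)=True r=False p=True X((s & p))=False (s & p)=False s=False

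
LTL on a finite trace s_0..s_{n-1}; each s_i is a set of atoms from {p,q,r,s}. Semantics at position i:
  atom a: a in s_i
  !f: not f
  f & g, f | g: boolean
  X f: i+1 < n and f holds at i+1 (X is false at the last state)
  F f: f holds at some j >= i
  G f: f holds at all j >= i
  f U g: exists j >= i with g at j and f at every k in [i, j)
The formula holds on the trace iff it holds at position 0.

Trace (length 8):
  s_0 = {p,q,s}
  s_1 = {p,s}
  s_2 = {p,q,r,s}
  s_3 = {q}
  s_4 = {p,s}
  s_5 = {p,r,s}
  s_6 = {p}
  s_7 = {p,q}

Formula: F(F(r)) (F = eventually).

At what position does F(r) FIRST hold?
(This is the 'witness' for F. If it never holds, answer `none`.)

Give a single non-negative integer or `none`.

s_0={p,q,s}: F(r)=True r=False
s_1={p,s}: F(r)=True r=False
s_2={p,q,r,s}: F(r)=True r=True
s_3={q}: F(r)=True r=False
s_4={p,s}: F(r)=True r=False
s_5={p,r,s}: F(r)=True r=True
s_6={p}: F(r)=False r=False
s_7={p,q}: F(r)=False r=False
F(F(r)) holds; first witness at position 0.

Answer: 0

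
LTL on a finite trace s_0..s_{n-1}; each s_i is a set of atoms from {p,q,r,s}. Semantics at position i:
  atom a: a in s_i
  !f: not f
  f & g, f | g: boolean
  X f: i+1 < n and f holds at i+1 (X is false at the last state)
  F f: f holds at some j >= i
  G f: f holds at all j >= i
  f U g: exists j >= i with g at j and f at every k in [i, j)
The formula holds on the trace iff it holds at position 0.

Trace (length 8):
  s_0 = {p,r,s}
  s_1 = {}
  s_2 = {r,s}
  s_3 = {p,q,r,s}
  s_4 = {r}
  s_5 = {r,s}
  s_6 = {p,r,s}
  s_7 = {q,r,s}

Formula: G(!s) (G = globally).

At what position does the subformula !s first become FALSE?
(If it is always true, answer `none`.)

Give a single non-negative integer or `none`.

s_0={p,r,s}: !s=False s=True
s_1={}: !s=True s=False
s_2={r,s}: !s=False s=True
s_3={p,q,r,s}: !s=False s=True
s_4={r}: !s=True s=False
s_5={r,s}: !s=False s=True
s_6={p,r,s}: !s=False s=True
s_7={q,r,s}: !s=False s=True
G(!s) holds globally = False
First violation at position 0.

Answer: 0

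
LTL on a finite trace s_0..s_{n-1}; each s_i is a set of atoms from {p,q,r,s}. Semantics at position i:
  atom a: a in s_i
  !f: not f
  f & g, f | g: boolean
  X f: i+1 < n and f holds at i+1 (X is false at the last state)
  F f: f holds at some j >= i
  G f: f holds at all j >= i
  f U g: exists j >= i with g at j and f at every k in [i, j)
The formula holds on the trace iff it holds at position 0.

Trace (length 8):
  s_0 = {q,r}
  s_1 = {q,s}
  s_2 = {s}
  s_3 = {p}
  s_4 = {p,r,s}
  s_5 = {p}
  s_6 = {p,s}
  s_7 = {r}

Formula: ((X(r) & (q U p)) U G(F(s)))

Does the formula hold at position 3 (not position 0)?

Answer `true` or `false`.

Answer: false

Derivation:
s_0={q,r}: ((X(r) & (q U p)) U G(F(s)))=False (X(r) & (q U p))=False X(r)=False r=True (q U p)=False q=True p=False G(F(s))=False F(s)=True s=False
s_1={q,s}: ((X(r) & (q U p)) U G(F(s)))=False (X(r) & (q U p))=False X(r)=False r=False (q U p)=False q=True p=False G(F(s))=False F(s)=True s=True
s_2={s}: ((X(r) & (q U p)) U G(F(s)))=False (X(r) & (q U p))=False X(r)=False r=False (q U p)=False q=False p=False G(F(s))=False F(s)=True s=True
s_3={p}: ((X(r) & (q U p)) U G(F(s)))=False (X(r) & (q U p))=True X(r)=True r=False (q U p)=True q=False p=True G(F(s))=False F(s)=True s=False
s_4={p,r,s}: ((X(r) & (q U p)) U G(F(s)))=False (X(r) & (q U p))=False X(r)=False r=True (q U p)=True q=False p=True G(F(s))=False F(s)=True s=True
s_5={p}: ((X(r) & (q U p)) U G(F(s)))=False (X(r) & (q U p))=False X(r)=False r=False (q U p)=True q=False p=True G(F(s))=False F(s)=True s=False
s_6={p,s}: ((X(r) & (q U p)) U G(F(s)))=False (X(r) & (q U p))=True X(r)=True r=False (q U p)=True q=False p=True G(F(s))=False F(s)=True s=True
s_7={r}: ((X(r) & (q U p)) U G(F(s)))=False (X(r) & (q U p))=False X(r)=False r=True (q U p)=False q=False p=False G(F(s))=False F(s)=False s=False
Evaluating at position 3: result = False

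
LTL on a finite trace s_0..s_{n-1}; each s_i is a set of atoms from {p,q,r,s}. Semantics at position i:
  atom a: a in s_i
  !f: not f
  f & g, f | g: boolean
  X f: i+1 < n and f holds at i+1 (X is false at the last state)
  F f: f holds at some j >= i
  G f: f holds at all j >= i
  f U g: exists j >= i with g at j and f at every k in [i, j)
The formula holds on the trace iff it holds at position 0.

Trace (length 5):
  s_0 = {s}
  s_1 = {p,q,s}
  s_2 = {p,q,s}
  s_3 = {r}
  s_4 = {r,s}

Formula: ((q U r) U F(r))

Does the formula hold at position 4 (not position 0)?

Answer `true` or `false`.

Answer: true

Derivation:
s_0={s}: ((q U r) U F(r))=True (q U r)=False q=False r=False F(r)=True
s_1={p,q,s}: ((q U r) U F(r))=True (q U r)=True q=True r=False F(r)=True
s_2={p,q,s}: ((q U r) U F(r))=True (q U r)=True q=True r=False F(r)=True
s_3={r}: ((q U r) U F(r))=True (q U r)=True q=False r=True F(r)=True
s_4={r,s}: ((q U r) U F(r))=True (q U r)=True q=False r=True F(r)=True
Evaluating at position 4: result = True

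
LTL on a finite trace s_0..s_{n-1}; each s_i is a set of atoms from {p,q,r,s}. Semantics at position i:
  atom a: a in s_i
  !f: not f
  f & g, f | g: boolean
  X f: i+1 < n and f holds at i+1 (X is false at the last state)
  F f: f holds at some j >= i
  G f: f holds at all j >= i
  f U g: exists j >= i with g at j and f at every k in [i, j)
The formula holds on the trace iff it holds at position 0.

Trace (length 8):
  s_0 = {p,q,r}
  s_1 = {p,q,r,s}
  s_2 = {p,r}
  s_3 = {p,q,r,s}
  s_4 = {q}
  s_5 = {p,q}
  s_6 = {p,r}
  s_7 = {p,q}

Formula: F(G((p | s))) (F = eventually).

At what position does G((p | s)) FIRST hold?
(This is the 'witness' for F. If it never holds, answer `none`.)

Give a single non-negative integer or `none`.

Answer: 5

Derivation:
s_0={p,q,r}: G((p | s))=False (p | s)=True p=True s=False
s_1={p,q,r,s}: G((p | s))=False (p | s)=True p=True s=True
s_2={p,r}: G((p | s))=False (p | s)=True p=True s=False
s_3={p,q,r,s}: G((p | s))=False (p | s)=True p=True s=True
s_4={q}: G((p | s))=False (p | s)=False p=False s=False
s_5={p,q}: G((p | s))=True (p | s)=True p=True s=False
s_6={p,r}: G((p | s))=True (p | s)=True p=True s=False
s_7={p,q}: G((p | s))=True (p | s)=True p=True s=False
F(G((p | s))) holds; first witness at position 5.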